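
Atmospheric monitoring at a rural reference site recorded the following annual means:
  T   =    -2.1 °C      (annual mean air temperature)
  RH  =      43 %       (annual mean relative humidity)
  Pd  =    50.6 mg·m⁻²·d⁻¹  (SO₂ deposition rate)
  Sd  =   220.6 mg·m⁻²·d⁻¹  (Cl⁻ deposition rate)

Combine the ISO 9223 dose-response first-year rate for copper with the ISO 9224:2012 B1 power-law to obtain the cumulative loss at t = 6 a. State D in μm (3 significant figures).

D(6) = 0.750 μm

copper: f(T) = +0.126·(T−10) [T≤10 °C] = -1.5246
  sulphur-dioxide contribution → 0.04046 μm/a
  chloride contribution → 0.1867 μm/a
  ⇒ r_corr(copper) = 0.2271 μm/a
ISO 9224: D(t) = r_corr · t^b with b = 0.667 (copper, B1)
  D(6) = 0.2271 × 6^0.667 = 0.2271 × 3.304 = 0.7504 μm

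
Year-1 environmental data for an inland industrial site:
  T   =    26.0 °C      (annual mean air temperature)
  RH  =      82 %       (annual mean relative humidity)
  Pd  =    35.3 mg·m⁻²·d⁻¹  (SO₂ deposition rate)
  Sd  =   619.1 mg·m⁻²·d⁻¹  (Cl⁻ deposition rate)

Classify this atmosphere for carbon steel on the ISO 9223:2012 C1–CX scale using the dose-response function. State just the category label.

CX

carbon steel: f(T) = -0.054·(T−10) [T>10 °C] = -0.8640
  Pd branch = 1.77·Pd^0.52·e^(0.02·RH+f) = 24.54 μm/a
  Sd branch = 0.102·Sd^0.62·e^(0.033·RH+0.04·T) = 232.5 μm/a
  r_corr = 24.54 + 232.5 = 257 μm/a
257 μm/a falls in (200, 700] for carbon steel → category CX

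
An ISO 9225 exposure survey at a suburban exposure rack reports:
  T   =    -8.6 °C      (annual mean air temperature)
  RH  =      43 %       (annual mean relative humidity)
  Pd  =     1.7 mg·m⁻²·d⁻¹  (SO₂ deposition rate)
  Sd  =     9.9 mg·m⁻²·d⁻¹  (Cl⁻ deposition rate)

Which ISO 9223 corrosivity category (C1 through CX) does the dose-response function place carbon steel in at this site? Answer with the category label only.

C2

carbon steel: T≤10 °C ⇒ hinge +0.150·(-8.6−10) = -2.7900
  sulphur-dioxide contribution → 0.3385 μm/a
  chloride contribution → 1.238 μm/a
  ⇒ r_corr(carbon steel) = 1.577 μm/a
Category bounds: 1.3…25 μm/a bracket r_corr ⇒ C2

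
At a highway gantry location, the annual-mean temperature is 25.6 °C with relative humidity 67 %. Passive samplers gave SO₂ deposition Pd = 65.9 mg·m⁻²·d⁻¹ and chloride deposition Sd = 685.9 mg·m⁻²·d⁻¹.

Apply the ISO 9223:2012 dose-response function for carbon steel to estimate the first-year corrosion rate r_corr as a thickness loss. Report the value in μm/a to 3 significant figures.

r_corr = 174 μm/a

carbon steel: T>10 °C ⇒ hinge -0.054·(25.6−10) = -0.8424
  sulphur-dioxide contribution → 25.7 μm/a
  chloride contribution → 148.6 μm/a
  ⇒ r_corr(carbon steel) = 174.3 μm/a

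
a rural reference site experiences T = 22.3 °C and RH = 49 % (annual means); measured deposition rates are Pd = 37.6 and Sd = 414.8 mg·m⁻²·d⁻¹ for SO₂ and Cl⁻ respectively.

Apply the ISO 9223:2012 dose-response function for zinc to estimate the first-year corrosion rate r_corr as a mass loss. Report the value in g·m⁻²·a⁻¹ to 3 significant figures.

r_corr = 40.0 g·m⁻²·a⁻¹

zinc: T>10 °C ⇒ hinge -0.071·(22.3−10) = -0.8733
  SO₂ term: 0.0129·37.6^0.44·exp(0.046·49-0.8733) = 0.2531
  Cl⁻ term: 0.0175·414.8^0.57·exp(0.008·49+0.085·22.3) = 5.354
  r_corr = 0.2531 + 5.354 = 5.607 μm/a
Convert to mass loss: 5.607 μm/a × 7.14 g/cm³ = 40.03 g·m⁻²·a⁻¹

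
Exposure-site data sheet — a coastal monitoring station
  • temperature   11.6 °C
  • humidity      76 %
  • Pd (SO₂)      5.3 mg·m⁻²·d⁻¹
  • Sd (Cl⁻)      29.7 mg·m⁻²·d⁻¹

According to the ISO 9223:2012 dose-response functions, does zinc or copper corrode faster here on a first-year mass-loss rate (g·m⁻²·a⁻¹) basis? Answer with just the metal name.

zinc: T>10 °C ⇒ hinge -0.071·(11.6−10) = -0.1136
  Pd branch = 0.0129·Pd^0.44·e^(0.046·RH+f) = 0.7911 μm/a
  Sd branch = 0.0175·Sd^0.57·e^(0.008·RH+0.085·T) = 0.5954 μm/a
  sum: 0.7911 + 0.5954 → r_corr = 1.386 μm/a
  mass loss = 1.386 μm/a × 7.14 g/cm³ = 9.899 g·m⁻²·a⁻¹
copper: temperature factor f = -0.080·(1.6) = -0.1280
  Pd branch = 0.0053·Pd^0.26·e^(0.059·RH+f) = 0.6373 μm/a
  Sd branch = 0.01025·Sd^0.27·e^(0.036·RH+0.049·T) = 0.6973 μm/a
  sum: 0.6373 + 0.6973 → r_corr = 1.335 μm/a
  mass loss = 1.335 μm/a × 8.96 g/cm³ = 11.96 g·m⁻²·a⁻¹
Ordering by g·m⁻²·a⁻¹: copper (12) > zinc (9.9)

copper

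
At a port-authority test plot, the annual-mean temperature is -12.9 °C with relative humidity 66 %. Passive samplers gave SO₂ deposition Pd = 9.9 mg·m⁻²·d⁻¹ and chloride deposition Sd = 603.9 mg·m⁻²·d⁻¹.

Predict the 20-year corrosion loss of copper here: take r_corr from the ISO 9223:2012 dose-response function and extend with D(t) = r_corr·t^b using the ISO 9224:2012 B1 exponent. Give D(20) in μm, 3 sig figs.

D(20) = 2.63 μm

copper: temperature factor f = +0.126·(-22.9) = -2.8854
  SO₂ term: 0.0053·9.9^0.26·exp(0.059·66-2.8854) = 0.02637
  Sd branch = 0.01025·Sd^0.27·e^(0.036·RH+0.049·T) = 0.3303 μm/a
  sum: 0.02637 + 0.3303 → r_corr = 0.3567 μm/a
ISO 9224: D(t) = r_corr · t^b with b = 0.667 (copper, B1)
  D(20) = 0.3567 × 20^0.667 = 0.3567 × 7.375 = 2.631 μm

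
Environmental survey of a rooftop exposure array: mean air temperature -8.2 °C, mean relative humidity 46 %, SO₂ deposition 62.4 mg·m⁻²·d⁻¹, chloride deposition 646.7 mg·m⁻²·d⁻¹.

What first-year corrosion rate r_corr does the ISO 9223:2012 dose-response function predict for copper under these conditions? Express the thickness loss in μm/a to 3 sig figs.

copper: f(T) = +0.126·(T−10) [T≤10 °C] = -2.2932
  Pd branch = 0.0053·Pd^0.26·e^(0.059·RH+f) = 0.02365 μm/a
  Cl⁻ term: 0.01025·646.7^0.27·exp(0.036·46+0.049·-8.2) = 0.2062
  r_corr = 0.02365 + 0.2062 = 0.2299 μm/a

r_corr = 0.230 μm/a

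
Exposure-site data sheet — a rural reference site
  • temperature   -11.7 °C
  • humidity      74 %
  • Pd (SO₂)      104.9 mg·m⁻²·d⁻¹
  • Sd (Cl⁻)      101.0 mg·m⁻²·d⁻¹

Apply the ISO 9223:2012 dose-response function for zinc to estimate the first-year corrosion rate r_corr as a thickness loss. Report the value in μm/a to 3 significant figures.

zinc: T≤10 °C ⇒ hinge +0.038·(-11.7−10) = -0.8246
  sulphur-dioxide contribution → 1.318 μm/a
  chloride contribution → 0.1624 μm/a
  ⇒ r_corr(zinc) = 1.481 μm/a

r_corr = 1.48 μm/a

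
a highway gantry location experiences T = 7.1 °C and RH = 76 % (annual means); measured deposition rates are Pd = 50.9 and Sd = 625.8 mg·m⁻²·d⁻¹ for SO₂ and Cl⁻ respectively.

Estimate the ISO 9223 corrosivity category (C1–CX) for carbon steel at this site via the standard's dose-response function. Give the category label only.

carbon steel: f(T) = +0.150·(T−10) [T≤10 °C] = -0.4350
  sulphur-dioxide contribution → 40.43 μm/a
  chloride contribution → 90.14 μm/a
  ⇒ r_corr(carbon steel) = 130.6 μm/a
Category bounds: 80…200 μm/a bracket r_corr ⇒ C5

C5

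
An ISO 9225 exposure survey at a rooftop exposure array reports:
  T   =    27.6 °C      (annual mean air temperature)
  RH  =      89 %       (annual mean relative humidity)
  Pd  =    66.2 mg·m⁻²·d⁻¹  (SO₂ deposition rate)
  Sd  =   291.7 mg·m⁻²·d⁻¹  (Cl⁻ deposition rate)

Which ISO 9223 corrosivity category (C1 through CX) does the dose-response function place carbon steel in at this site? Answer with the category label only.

CX

carbon steel: f(T) = -0.054·(T−10) [T>10 °C] = -0.9504
  Pd branch = 1.77·Pd^0.52·e^(0.02·RH+f) = 35.9 μm/a
  Cl⁻ term: 0.102·291.7^0.62·exp(0.033·89+0.04·27.6) = 195.8
  r_corr = 35.9 + 195.8 = 231.7 μm/a
232 μm/a falls in (200, 700] for carbon steel → category CX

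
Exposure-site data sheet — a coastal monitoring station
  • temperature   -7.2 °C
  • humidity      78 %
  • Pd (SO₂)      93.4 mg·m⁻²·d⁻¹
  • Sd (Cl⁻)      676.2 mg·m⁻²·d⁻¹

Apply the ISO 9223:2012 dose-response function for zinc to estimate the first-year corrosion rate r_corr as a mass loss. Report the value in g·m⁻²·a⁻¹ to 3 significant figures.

zinc: temperature factor f = +0.038·(-17.2) = -0.6536
  Pd branch = 0.0129·Pd^0.44·e^(0.046·RH+f) = 1.786 μm/a
  Sd branch = 0.0175·Sd^0.57·e^(0.008·RH+0.085·T) = 0.7268 μm/a
  sum: 1.786 + 0.7268 → r_corr = 2.513 μm/a
Convert to mass loss: 2.513 μm/a × 7.14 g/cm³ = 17.94 g·m⁻²·a⁻¹

r_corr = 17.9 g·m⁻²·a⁻¹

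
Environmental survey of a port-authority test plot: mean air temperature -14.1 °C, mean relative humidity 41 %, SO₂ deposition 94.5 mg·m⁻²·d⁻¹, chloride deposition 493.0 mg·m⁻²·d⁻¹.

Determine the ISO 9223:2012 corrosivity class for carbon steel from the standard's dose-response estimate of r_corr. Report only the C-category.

carbon steel: T≤10 °C ⇒ hinge +0.150·(-14.1−10) = -3.6150
  SO₂ term: 1.77·94.5^0.52·exp(0.02·41-3.6150) = 1.152
  Sd branch = 0.102·Sd^0.62·e^(0.033·RH+0.04·T) = 10.49 μm/a
  sum: 1.152 + 10.49 → r_corr = 11.64 μm/a
Category bounds: 1.3…25 μm/a bracket r_corr ⇒ C2

C2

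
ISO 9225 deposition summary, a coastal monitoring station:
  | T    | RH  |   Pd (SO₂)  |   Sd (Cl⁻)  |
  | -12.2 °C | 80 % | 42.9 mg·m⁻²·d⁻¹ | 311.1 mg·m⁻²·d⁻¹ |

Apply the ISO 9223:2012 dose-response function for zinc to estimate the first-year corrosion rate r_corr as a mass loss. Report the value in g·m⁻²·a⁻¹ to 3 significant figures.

zinc: T≤10 °C ⇒ hinge +0.038·(-12.2−10) = -0.8436
  sulphur-dioxide contribution → 1.15 μm/a
  chloride contribution → 0.3102 μm/a
  ⇒ r_corr(zinc) = 1.46 μm/a
Convert to mass loss: 1.46 μm/a × 7.14 g/cm³ = 10.43 g·m⁻²·a⁻¹

r_corr = 10.4 g·m⁻²·a⁻¹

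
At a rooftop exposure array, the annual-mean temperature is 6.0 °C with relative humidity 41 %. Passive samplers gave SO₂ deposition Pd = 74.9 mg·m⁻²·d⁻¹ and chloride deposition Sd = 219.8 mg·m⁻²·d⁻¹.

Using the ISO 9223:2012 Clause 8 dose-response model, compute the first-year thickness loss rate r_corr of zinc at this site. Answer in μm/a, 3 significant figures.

zinc: f(T) = +0.038·(T−10) [T≤10 °C] = -0.1520
  sulphur-dioxide contribution → 0.488 μm/a
  chloride contribution → 0.8748 μm/a
  ⇒ r_corr(zinc) = 1.363 μm/a

r_corr = 1.36 μm/a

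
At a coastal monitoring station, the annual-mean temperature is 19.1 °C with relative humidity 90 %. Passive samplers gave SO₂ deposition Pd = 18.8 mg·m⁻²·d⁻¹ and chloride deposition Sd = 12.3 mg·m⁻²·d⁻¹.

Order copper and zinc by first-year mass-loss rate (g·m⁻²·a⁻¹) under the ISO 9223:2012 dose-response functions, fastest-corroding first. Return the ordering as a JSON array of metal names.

copper: f(T) = -0.080·(T−10) [T>10 °C] = -0.7280
  sulphur-dioxide contribution → 1.11 μm/a
  chloride contribution → 1.314 μm/a
  total first-year rate 2.424 μm/a
  mass loss = 2.424 μm/a × 8.96 g/cm³ = 21.72 g·m⁻²·a⁻¹
zinc: f(T) = -0.071·(T−10) [T>10 °C] = -0.6461
  sulphur-dioxide contribution → 1.544 μm/a
  chloride contribution → 0.7622 μm/a
  total first-year rate 2.306 μm/a
  mass loss = 2.306 μm/a × 7.14 g/cm³ = 16.46 g·m⁻²·a⁻¹
Ordering by g·m⁻²·a⁻¹: copper (21.7) > zinc (16.5)

["copper", "zinc"]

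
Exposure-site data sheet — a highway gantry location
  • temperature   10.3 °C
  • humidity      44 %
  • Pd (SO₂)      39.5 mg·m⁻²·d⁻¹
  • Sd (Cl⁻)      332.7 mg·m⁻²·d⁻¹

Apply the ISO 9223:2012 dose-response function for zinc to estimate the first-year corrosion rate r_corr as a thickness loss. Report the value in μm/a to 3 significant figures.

r_corr = 2.12 μm/a

zinc: f(T) = -0.071·(T−10) [T>10 °C] = -0.0213
  sulphur-dioxide contribution → 0.4818 μm/a
  chloride contribution → 1.636 μm/a
  total first-year rate 2.117 μm/a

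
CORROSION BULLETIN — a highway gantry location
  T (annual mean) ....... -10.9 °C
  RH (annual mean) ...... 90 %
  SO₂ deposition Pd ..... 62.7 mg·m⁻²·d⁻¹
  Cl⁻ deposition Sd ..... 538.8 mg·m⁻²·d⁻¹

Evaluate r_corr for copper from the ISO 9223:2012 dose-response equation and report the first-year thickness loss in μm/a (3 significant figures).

r_corr = 1.06 μm/a

copper: f(T) = +0.126·(T−10) [T≤10 °C] = -2.6334
  SO₂ term: 0.0053·62.7^0.26·exp(0.059·90-2.6334) = 0.2259
  Cl⁻ term: 0.01025·538.8^0.27·exp(0.036·90+0.049·-10.9) = 0.8382
  r_corr = 0.2259 + 0.8382 = 1.064 μm/a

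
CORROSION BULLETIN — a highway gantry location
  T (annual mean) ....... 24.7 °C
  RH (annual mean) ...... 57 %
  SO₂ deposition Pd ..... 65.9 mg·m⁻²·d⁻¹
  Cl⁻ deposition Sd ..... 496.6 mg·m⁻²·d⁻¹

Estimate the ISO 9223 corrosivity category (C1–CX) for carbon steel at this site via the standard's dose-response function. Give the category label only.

carbon steel: temperature factor f = -0.054·(14.7) = -0.7938
  Pd branch = 1.77·Pd^0.52·e^(0.02·RH+f) = 22.09 μm/a
  Cl⁻ term: 0.102·496.6^0.62·exp(0.033·57+0.04·24.7) = 84.36
  sum: 22.09 + 84.36 → r_corr = 106.4 μm/a
ISO 9223 Table 2 (carbon steel): 80 < 106 ≤ 200 μm/a ⇒ C5

C5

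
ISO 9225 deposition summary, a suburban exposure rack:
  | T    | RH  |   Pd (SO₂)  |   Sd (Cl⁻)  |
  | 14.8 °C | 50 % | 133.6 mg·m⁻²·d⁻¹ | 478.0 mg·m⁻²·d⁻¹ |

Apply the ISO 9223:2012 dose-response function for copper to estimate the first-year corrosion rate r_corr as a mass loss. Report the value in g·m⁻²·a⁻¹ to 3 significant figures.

copper: T>10 °C ⇒ hinge -0.080·(14.8−10) = -0.3840
  SO₂ term: 0.0053·133.6^0.26·exp(0.059·50-0.3840) = 0.2463
  Cl⁻ term: 0.01025·478.0^0.27·exp(0.036·50+0.049·14.8) = 0.6774
  sum: 0.2463 + 0.6774 → r_corr = 0.9237 μm/a
Convert to mass loss: 0.9237 μm/a × 8.96 g/cm³ = 8.276 g·m⁻²·a⁻¹

r_corr = 8.28 g·m⁻²·a⁻¹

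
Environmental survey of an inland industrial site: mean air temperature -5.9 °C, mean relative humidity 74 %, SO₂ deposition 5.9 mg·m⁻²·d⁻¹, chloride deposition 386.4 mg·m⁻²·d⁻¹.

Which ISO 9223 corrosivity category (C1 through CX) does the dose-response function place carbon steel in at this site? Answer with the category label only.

carbon steel: f(T) = +0.150·(T−10) [T≤10 °C] = -2.3850
  Pd branch = 1.77·Pd^0.52·e^(0.02·RH+f) = 1.802 μm/a
  Sd branch = 0.102·Sd^0.62·e^(0.033·RH+0.04·T) = 37.21 μm/a
  r_corr = 1.802 + 37.21 = 39.01 μm/a
Category bounds: 25…50 μm/a bracket r_corr ⇒ C3

C3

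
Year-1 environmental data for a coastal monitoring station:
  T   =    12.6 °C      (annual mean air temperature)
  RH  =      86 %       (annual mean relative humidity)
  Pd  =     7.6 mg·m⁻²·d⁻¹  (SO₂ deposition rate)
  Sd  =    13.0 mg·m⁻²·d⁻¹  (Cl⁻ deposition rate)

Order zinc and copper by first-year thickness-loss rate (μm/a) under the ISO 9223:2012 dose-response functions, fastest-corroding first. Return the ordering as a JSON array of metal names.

zinc: f(T) = -0.071·(T−10) [T>10 °C] = -0.1846
  SO₂ term: 0.0129·7.6^0.44·exp(0.046·86-0.1846) = 1.368
  Sd branch = 0.0175·Sd^0.57·e^(0.008·RH+0.085·T) = 0.4384 μm/a
  sum: 1.368 + 0.4384 → r_corr = 1.806 μm/a
copper: T>10 °C ⇒ hinge -0.080·(12.6−10) = -0.2080
  SO₂ term: 0.0053·7.6^0.26·exp(0.059·86-0.2080) = 1.166
  Sd branch = 0.01025·Sd^0.27·e^(0.036·RH+0.049·T) = 0.8398 μm/a
  sum: 1.166 + 0.8398 → r_corr = 2.005 μm/a
Ordering by μm/a: copper (2.01) > zinc (1.81)

["copper", "zinc"]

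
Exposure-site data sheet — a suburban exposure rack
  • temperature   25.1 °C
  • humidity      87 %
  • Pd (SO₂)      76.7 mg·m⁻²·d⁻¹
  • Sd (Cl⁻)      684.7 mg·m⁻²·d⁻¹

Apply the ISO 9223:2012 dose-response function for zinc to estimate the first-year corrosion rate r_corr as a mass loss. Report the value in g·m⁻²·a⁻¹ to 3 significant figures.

zinc: f(T) = -0.071·(T−10) [T>10 °C] = -1.0721
  SO₂ term: 0.0129·76.7^0.44·exp(0.046·87-1.0721) = 1.631
  Cl⁻ term: 0.0175·684.7^0.57·exp(0.008·87+0.085·25.1) = 12.25
  sum: 1.631 + 12.25 → r_corr = 13.88 μm/a
Convert to mass loss: 13.88 μm/a × 7.14 g/cm³ = 99.1 g·m⁻²·a⁻¹

r_corr = 99.1 g·m⁻²·a⁻¹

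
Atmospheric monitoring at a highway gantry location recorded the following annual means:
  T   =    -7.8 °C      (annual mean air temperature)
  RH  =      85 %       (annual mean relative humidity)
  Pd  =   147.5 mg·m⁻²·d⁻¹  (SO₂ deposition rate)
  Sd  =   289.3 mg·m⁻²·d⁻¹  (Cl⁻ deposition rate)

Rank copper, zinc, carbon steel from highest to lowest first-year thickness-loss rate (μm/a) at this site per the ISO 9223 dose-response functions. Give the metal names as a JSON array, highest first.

copper: T≤10 °C ⇒ hinge +0.126·(-7.8−10) = -2.2428
  sulphur-dioxide contribution → 0.3105 μm/a
  chloride contribution → 0.689 μm/a
  total first-year rate 0.9996 μm/a
zinc: temperature factor f = +0.038·(-17.8) = -0.6764
  sulphur-dioxide contribution → 2.946 μm/a
  chloride contribution → 0.4502 μm/a
  total first-year rate 3.396 μm/a
carbon steel: T≤10 °C ⇒ hinge +0.150·(-7.8−10) = -2.6700
  sulphur-dioxide contribution → 9.005 μm/a
  chloride contribution → 41.43 μm/a
  ⇒ r_corr(carbon steel) = 50.44 μm/a
Ordering by μm/a: carbon steel (50.4) > zinc (3.4) > copper (1)

["carbon steel", "zinc", "copper"]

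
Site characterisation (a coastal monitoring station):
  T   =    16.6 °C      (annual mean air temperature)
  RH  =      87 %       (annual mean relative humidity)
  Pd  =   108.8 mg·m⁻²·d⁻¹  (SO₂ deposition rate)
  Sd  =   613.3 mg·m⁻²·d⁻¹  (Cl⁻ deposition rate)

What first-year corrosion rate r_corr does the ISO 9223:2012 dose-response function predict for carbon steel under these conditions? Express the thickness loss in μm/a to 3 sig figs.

r_corr = 268 μm/a

carbon steel: temperature factor f = -0.054·(6.6) = -0.3564
  SO₂ term: 1.77·108.8^0.52·exp(0.02·87-0.3564) = 80.89
  Sd branch = 0.102·Sd^0.62·e^(0.033·RH+0.04·T) = 187.1 μm/a
  r_corr = 80.89 + 187.1 = 268 μm/a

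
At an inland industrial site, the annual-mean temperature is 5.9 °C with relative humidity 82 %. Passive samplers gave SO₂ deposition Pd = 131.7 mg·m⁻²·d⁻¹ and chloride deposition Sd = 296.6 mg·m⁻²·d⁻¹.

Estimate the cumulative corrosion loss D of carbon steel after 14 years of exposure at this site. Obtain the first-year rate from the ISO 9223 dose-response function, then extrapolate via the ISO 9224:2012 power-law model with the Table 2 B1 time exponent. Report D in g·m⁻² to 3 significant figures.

carbon steel: T≤10 °C ⇒ hinge +0.150·(5.9−10) = -0.6150
  SO₂ term: 1.77·131.7^0.52·exp(0.02·82-0.6150) = 62.42
  Sd branch = 0.102·Sd^0.62·e^(0.033·RH+0.04·T) = 65.92 μm/a
  sum: 62.42 + 65.92 → r_corr = 128.3 μm/a
Power-law: D(14) = r_corr · 14^0.523
  D(14) = 128.3 × 14^0.523 = 128.3 × 3.976 = 510.3 μm
  Mass loss = 510.3 μm × 7.85 g/cm³ = 4006 g·m⁻²

D(14) = 4.01e+03 g·m⁻²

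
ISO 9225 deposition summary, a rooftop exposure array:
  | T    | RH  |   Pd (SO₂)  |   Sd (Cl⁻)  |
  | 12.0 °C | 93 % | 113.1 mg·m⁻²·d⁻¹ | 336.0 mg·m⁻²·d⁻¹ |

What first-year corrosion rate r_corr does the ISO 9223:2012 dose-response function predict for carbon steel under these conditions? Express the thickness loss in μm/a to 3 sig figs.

carbon steel: temperature factor f = -0.054·(2.0) = -0.1080
  Pd branch = 1.77·Pd^0.52·e^(0.02·RH+f) = 119.3 μm/a
  Cl⁻ term: 0.102·336.0^0.62·exp(0.033·93+0.04·12.0) = 130.7
  sum: 119.3 + 130.7 → r_corr = 250 μm/a

r_corr = 250 μm/a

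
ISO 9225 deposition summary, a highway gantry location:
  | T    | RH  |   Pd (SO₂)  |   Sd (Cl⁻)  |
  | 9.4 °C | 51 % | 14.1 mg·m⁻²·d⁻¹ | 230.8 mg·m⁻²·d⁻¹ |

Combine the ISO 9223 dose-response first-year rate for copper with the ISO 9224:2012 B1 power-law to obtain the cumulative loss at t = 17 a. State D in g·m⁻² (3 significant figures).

copper: f(T) = +0.126·(T−10) [T≤10 °C] = -0.0756
  sulphur-dioxide contribution → 0.1982 μm/a
  chloride contribution → 0.4428 μm/a
  ⇒ r_corr(copper) = 0.641 μm/a
ISO 9224: D(t) = r_corr · t^b with b = 0.667 (copper, B1)
  D(17) = 0.641 × 17^0.667 = 0.641 × 6.618 = 4.242 μm
  Mass loss = 4.242 μm × 8.96 g/cm³ = 38.01 g·m⁻²

D(17) = 38.0 g·m⁻²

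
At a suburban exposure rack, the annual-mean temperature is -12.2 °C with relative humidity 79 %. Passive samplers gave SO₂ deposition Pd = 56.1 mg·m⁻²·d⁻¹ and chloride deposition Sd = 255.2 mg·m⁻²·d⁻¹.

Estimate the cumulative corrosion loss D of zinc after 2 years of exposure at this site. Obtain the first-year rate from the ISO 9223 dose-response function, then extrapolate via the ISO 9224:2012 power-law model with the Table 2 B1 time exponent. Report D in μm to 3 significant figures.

D(2) = 2.65 μm

zinc: T≤10 °C ⇒ hinge +0.038·(-12.2−10) = -0.8436
  SO₂ term: 0.0129·56.1^0.44·exp(0.046·79-0.8436) = 1.236
  Cl⁻ term: 0.0175·255.2^0.57·exp(0.008·79+0.085·-12.2) = 0.2748
  sum: 1.236 + 0.2748 → r_corr = 1.511 μm/a
Long-term exponent b (ISO 9224 Table 2, B1) = 0.813
  D(2) = 1.511 × 2^0.813 = 1.511 × 1.757 = 2.654 μm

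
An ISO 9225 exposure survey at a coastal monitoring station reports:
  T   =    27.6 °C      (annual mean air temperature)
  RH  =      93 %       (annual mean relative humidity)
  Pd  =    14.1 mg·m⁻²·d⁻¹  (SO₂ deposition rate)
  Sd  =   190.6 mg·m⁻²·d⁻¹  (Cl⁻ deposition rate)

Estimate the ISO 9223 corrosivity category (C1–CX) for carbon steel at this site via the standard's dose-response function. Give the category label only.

carbon steel: f(T) = -0.054·(T−10) [T>10 °C] = -0.9504
  sulphur-dioxide contribution → 17.4 μm/a
  chloride contribution → 171.6 μm/a
  ⇒ r_corr(carbon steel) = 189 μm/a
ISO 9223 Table 2 (carbon steel): 80 < 189 ≤ 200 μm/a ⇒ C5

C5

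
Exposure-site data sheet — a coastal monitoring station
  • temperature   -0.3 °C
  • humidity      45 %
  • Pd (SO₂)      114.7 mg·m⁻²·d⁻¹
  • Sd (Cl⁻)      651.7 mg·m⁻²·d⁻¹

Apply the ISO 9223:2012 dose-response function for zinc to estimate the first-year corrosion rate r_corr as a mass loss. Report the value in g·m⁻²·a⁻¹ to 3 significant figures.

r_corr = 11.0 g·m⁻²·a⁻¹

zinc: temperature factor f = +0.038·(-10.3) = -0.3914
  SO₂ term: 0.0129·114.7^0.44·exp(0.046·45-0.3914) = 0.5569
  Sd branch = 0.0175·Sd^0.57·e^(0.008·RH+0.085·T) = 0.9825 μm/a
  sum: 0.5569 + 0.9825 → r_corr = 1.539 μm/a
Convert to mass loss: 1.539 μm/a × 7.14 g/cm³ = 10.99 g·m⁻²·a⁻¹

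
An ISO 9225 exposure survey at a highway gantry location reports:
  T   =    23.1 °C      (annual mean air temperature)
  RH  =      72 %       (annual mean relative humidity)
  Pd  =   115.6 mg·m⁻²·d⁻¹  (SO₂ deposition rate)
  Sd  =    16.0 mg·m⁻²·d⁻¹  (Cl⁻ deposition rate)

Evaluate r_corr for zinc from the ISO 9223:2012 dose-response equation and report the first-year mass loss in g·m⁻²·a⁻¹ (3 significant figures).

zinc: f(T) = -0.071·(T−10) [T>10 °C] = -0.9301
  sulphur-dioxide contribution → 1.129 μm/a
  chloride contribution → 1.077 μm/a
  total first-year rate 2.206 μm/a
Convert to mass loss: 2.206 μm/a × 7.14 g/cm³ = 15.75 g·m⁻²·a⁻¹

r_corr = 15.8 g·m⁻²·a⁻¹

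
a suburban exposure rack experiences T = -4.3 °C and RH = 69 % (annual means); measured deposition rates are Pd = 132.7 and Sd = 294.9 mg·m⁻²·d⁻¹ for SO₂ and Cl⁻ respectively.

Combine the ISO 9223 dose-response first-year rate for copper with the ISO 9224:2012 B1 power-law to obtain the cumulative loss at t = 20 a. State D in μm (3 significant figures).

D(20) = 4.76 μm

copper: T≤10 °C ⇒ hinge +0.126·(-4.3−10) = -1.8018
  SO₂ term: 0.0053·132.7^0.26·exp(0.059·69-1.8018) = 0.1827
  Sd branch = 0.01025·Sd^0.27·e^(0.036·RH+0.049·T) = 0.4622 μm/a
  sum: 0.1827 + 0.4622 → r_corr = 0.6449 μm/a
Long-term exponent b (ISO 9224 Table 2, B1) = 0.667
  D(20) = 0.6449 × 20^0.667 = 0.6449 × 7.375 = 4.756 μm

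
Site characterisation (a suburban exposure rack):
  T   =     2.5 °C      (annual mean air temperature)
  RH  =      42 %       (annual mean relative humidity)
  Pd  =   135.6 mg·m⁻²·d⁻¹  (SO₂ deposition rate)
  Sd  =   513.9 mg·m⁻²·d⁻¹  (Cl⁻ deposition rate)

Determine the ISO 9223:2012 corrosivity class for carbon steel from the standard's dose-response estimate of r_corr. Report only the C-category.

C3

carbon steel: T≤10 °C ⇒ hinge +0.150·(2.5−10) = -1.1250
  sulphur-dioxide contribution → 17.1 μm/a
  chloride contribution → 21.61 μm/a
  ⇒ r_corr(carbon steel) = 38.71 μm/a
Category bounds: 25…50 μm/a bracket r_corr ⇒ C3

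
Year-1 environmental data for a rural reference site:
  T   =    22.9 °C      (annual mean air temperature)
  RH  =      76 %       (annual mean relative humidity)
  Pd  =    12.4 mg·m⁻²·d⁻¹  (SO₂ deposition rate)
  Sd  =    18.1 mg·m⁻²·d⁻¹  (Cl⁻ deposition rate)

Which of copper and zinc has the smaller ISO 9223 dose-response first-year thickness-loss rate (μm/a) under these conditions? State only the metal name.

copper: temperature factor f = -0.080·(12.9) = -1.0320
  sulphur-dioxide contribution → 0.3219 μm/a
  chloride contribution → 1.061 μm/a
  total first-year rate 1.383 μm/a
zinc: temperature factor f = -0.071·(12.9) = -0.9159
  sulphur-dioxide contribution → 0.5155 μm/a
  chloride contribution → 1.173 μm/a
  ⇒ r_corr(zinc) = 1.689 μm/a
Ordering by μm/a: zinc (1.69) > copper (1.38)

copper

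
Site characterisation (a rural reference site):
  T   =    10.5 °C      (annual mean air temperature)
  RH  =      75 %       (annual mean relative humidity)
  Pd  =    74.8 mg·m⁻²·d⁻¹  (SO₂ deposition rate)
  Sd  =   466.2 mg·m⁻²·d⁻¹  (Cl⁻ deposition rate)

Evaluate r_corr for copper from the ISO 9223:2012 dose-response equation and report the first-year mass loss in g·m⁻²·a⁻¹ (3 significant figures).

r_corr = 23.7 g·m⁻²·a⁻¹

copper: T>10 °C ⇒ hinge -0.080·(10.5−10) = -0.0400
  Pd branch = 0.0053·Pd^0.26·e^(0.059·RH+f) = 1.306 μm/a
  Cl⁻ term: 0.01025·466.2^0.27·exp(0.036·75+0.049·10.5) = 1.341
  sum: 1.306 + 1.341 → r_corr = 2.646 μm/a
Convert to mass loss: 2.646 μm/a × 8.96 g/cm³ = 23.71 g·m⁻²·a⁻¹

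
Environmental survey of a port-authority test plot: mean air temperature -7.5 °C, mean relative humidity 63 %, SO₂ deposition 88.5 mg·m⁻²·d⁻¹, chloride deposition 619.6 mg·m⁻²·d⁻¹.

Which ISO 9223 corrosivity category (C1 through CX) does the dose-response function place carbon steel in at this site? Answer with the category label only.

carbon steel: f(T) = +0.150·(T−10) [T≤10 °C] = -2.6250
  SO₂ term: 1.77·88.5^0.52·exp(0.02·63-2.6250) = 4.651
  Cl⁻ term: 0.102·619.6^0.62·exp(0.033·63+0.04·-7.5) = 32.53
  sum: 4.651 + 32.53 → r_corr = 37.18 μm/a
37.2 μm/a falls in (25, 50] for carbon steel → category C3

C3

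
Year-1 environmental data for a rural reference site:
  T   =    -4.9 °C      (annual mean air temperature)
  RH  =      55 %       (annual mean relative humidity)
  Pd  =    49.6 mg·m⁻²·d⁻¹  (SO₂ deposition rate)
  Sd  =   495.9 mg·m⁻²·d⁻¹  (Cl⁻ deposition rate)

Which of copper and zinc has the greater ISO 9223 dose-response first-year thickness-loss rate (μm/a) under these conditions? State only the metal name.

copper: T≤10 °C ⇒ hinge +0.126·(-4.9−10) = -1.8774
  SO₂ term: 0.0053·49.6^0.26·exp(0.059·55-1.8774) = 0.05742
  Sd branch = 0.01025·Sd^0.27·e^(0.036·RH+0.049·T) = 0.312 μm/a
  r_corr = 0.05742 + 0.312 = 0.3694 μm/a
zinc: f(T) = +0.038·(T−10) [T≤10 °C] = -0.5662
  SO₂ term: 0.0129·49.6^0.44·exp(0.046·55-0.5662) = 0.5122
  Sd branch = 0.0175·Sd^0.57·e^(0.008·RH+0.085·T) = 0.6161 μm/a
  r_corr = 0.5122 + 0.6161 = 1.128 μm/a
Ordering by μm/a: zinc (1.13) > copper (0.369)

zinc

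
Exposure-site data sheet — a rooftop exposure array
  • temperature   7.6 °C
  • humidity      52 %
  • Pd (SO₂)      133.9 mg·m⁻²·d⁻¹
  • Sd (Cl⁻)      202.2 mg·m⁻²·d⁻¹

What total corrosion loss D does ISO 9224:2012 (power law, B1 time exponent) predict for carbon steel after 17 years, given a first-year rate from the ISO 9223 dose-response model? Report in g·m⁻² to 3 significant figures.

carbon steel: T≤10 °C ⇒ hinge +0.150·(7.6−10) = -0.3600
  sulphur-dioxide contribution → 44.59 μm/a
  chloride contribution → 20.68 μm/a
  total first-year rate 65.26 μm/a
Power-law: D(17) = r_corr · 17^0.523
  D(17) = 65.26 × 17^0.523 = 65.26 × 4.401 = 287.2 μm
  Mass loss = 287.2 μm × 7.85 g/cm³ = 2255 g·m⁻²

D(17) = 2.25e+03 g·m⁻²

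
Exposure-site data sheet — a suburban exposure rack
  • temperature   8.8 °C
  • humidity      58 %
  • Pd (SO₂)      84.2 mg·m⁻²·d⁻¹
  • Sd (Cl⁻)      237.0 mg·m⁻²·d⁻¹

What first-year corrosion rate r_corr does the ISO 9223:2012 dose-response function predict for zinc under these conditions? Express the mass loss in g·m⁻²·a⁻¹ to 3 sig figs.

zinc: f(T) = +0.038·(T−10) [T≤10 °C] = -0.0456
  sulphur-dioxide contribution → 1.249 μm/a
  chloride contribution → 1.327 μm/a
  total first-year rate 2.577 μm/a
Convert to mass loss: 2.577 μm/a × 7.14 g/cm³ = 18.4 g·m⁻²·a⁻¹

r_corr = 18.4 g·m⁻²·a⁻¹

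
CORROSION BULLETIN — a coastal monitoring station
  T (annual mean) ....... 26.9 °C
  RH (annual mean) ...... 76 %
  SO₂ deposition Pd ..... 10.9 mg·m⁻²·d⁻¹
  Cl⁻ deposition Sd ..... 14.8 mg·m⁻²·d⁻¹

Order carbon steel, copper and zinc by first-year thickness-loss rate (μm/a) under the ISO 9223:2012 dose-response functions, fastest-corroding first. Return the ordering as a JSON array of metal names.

["carbon steel", "zinc", "copper"]

carbon steel: f(T) = -0.054·(T−10) [T>10 °C] = -0.9126
  Pd branch = 1.77·Pd^0.52·e^(0.02·RH+f) = 11.25 μm/a
  Cl⁻ term: 0.102·14.8^0.62·exp(0.033·76+0.04·26.9) = 19.53
  r_corr = 11.25 + 19.53 = 30.78 μm/a
copper: f(T) = -0.080·(T−10) [T>10 °C] = -1.3520
  Pd branch = 0.0053·Pd^0.26·e^(0.059·RH+f) = 0.2261 μm/a
  Cl⁻ term: 0.01025·14.8^0.27·exp(0.036·76+0.049·26.9) = 1.223
  sum: 0.2261 + 1.223 → r_corr = 1.449 μm/a
zinc: temperature factor f = -0.071·(16.9) = -1.1999
  SO₂ term: 0.0129·10.9^0.44·exp(0.046·76-1.1999) = 0.3666
  Cl⁻ term: 0.0175·14.8^0.57·exp(0.008·76+0.085·26.9) = 1.469
  sum: 0.3666 + 1.469 → r_corr = 1.836 μm/a
Ordering by μm/a: carbon steel (30.8) > zinc (1.84) > copper (1.45)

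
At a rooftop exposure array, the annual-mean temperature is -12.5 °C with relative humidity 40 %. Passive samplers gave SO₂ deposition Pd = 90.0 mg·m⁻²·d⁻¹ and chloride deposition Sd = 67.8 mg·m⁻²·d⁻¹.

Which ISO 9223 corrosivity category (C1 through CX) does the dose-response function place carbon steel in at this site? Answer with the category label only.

C2

carbon steel: T≤10 °C ⇒ hinge +0.150·(-12.5−10) = -3.3750
  sulphur-dioxide contribution → 1.399 μm/a
  chloride contribution → 3.163 μm/a
  ⇒ r_corr(carbon steel) = 4.562 μm/a
Category bounds: 1.3…25 μm/a bracket r_corr ⇒ C2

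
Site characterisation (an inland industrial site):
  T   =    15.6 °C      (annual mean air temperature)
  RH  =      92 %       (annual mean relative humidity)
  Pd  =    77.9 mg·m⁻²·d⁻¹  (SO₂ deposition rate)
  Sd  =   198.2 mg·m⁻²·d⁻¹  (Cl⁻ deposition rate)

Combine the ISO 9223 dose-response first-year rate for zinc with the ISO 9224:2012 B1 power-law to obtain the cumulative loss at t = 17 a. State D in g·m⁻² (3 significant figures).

D(17) = 490 g·m⁻²

zinc: temperature factor f = -0.071·(5.6) = -0.3976
  sulphur-dioxide contribution → 4.056 μm/a
  chloride contribution → 2.805 μm/a
  total first-year rate 6.861 μm/a
ISO 9224: D(t) = r_corr · t^b with b = 0.813 (zinc, B1)
  D(17) = 6.861 × 17^0.813 = 6.861 × 10.01 = 68.67 μm
  Mass loss = 68.67 μm × 7.14 g/cm³ = 490.3 g·m⁻²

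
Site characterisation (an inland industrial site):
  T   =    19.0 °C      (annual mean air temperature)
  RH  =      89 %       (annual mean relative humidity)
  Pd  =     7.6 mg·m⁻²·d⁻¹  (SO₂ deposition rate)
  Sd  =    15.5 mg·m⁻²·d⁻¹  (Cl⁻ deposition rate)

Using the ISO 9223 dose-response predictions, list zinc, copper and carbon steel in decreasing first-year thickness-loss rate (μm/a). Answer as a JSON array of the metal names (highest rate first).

["carbon steel", "copper", "zinc"]

zinc: temperature factor f = -0.071·(9.0) = -0.6390
  sulphur-dioxide contribution → 0.9969 μm/a
  chloride contribution → 0.8553 μm/a
  total first-year rate 1.852 μm/a
copper: T>10 °C ⇒ hinge -0.080·(19.0−10) = -0.7200
  sulphur-dioxide contribution → 0.8338 μm/a
  chloride contribution → 1.343 μm/a
  total first-year rate 2.176 μm/a
carbon steel: temperature factor f = -0.054·(9.0) = -0.4860
  sulphur-dioxide contribution → 18.53 μm/a
  chloride contribution → 22.5 μm/a
  ⇒ r_corr(carbon steel) = 41.03 μm/a
Ordering by μm/a: carbon steel (41) > copper (2.18) > zinc (1.85)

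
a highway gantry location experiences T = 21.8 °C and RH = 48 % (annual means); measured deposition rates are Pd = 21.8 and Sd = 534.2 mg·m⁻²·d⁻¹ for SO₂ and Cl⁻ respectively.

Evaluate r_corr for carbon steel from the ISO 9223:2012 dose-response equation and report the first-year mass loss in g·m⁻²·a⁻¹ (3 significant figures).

r_corr = 554 g·m⁻²·a⁻¹

carbon steel: f(T) = -0.054·(T−10) [T>10 °C] = -0.6372
  SO₂ term: 1.77·21.8^0.52·exp(0.02·48-0.6372) = 12.14
  Cl⁻ term: 0.102·534.2^0.62·exp(0.033·48+0.04·21.8) = 58.4
  r_corr = 12.14 + 58.4 = 70.54 μm/a
Convert to mass loss: 70.54 μm/a × 7.85 g/cm³ = 553.7 g·m⁻²·a⁻¹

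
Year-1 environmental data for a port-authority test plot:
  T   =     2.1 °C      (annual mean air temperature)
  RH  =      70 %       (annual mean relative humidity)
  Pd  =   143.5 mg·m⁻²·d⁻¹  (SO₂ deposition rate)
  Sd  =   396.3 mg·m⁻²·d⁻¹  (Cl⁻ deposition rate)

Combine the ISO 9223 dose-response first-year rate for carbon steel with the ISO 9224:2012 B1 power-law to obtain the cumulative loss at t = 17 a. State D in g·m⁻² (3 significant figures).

carbon steel: f(T) = +0.150·(T−10) [T≤10 °C] = -1.1850
  SO₂ term: 1.77·143.5^0.52·exp(0.02·70-1.1850) = 29.03
  Sd branch = 0.102·Sd^0.62·e^(0.033·RH+0.04·T) = 45.61 μm/a
  r_corr = 29.03 + 45.61 = 74.65 μm/a
Power-law: D(17) = r_corr · 17^0.523
  D(17) = 74.65 × 17^0.523 = 74.65 × 4.401 = 328.5 μm
  Mass loss = 328.5 μm × 7.85 g/cm³ = 2579 g·m⁻²

D(17) = 2.58e+03 g·m⁻²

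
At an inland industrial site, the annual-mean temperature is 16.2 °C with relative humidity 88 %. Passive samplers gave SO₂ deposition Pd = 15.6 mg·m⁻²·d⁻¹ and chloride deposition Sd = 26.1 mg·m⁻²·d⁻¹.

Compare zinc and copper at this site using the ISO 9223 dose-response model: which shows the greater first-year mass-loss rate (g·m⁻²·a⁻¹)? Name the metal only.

copper

zinc: temperature factor f = -0.071·(6.2) = -0.4402
  Pd branch = 0.0129·Pd^0.44·e^(0.046·RH+f) = 1.594 μm/a
  Cl⁻ term: 0.0175·26.1^0.57·exp(0.008·88+0.085·16.2) = 0.9001
  sum: 1.594 + 0.9001 → r_corr = 2.494 μm/a
  mass loss = 2.494 μm/a × 7.14 g/cm³ = 17.81 g·m⁻²·a⁻¹
copper: T>10 °C ⇒ hinge -0.080·(16.2−10) = -0.4960
  Pd branch = 0.0053·Pd^0.26·e^(0.059·RH+f) = 1.186 μm/a
  Sd branch = 0.01025·Sd^0.27·e^(0.036·RH+0.049·T) = 1.3 μm/a
  r_corr = 1.186 + 1.3 = 2.485 μm/a
  mass loss = 2.485 μm/a × 8.96 g/cm³ = 22.27 g·m⁻²·a⁻¹
Ordering by g·m⁻²·a⁻¹: copper (22.3) > zinc (17.8)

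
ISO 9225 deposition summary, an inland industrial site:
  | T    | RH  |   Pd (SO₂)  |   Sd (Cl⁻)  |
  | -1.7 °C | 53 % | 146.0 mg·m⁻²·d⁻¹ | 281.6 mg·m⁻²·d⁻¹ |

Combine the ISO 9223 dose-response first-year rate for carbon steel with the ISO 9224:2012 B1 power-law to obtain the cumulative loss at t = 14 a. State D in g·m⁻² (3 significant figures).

carbon steel: T≤10 °C ⇒ hinge +0.150·(-1.7−10) = -1.7550
  SO₂ term: 1.77·146.0^0.52·exp(0.02·53-1.7550) = 11.79
  Sd branch = 0.102·Sd^0.62·e^(0.033·RH+0.04·T) = 18.09 μm/a
  sum: 11.79 + 18.09 → r_corr = 29.88 μm/a
Power-law: D(14) = r_corr · 14^0.523
  D(14) = 29.88 × 14^0.523 = 29.88 × 3.976 = 118.8 μm
  Mass loss = 118.8 μm × 7.85 g/cm³ = 932.6 g·m⁻²

D(14) = 933 g·m⁻²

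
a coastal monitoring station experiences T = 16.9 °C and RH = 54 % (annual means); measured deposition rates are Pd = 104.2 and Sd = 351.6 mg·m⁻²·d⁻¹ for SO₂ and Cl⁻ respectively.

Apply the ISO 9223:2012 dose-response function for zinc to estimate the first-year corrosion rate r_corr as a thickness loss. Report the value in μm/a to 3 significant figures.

r_corr = 3.94 μm/a

zinc: f(T) = -0.071·(T−10) [T>10 °C] = -0.4899
  SO₂ term: 0.0129·104.2^0.44·exp(0.046·54-0.4899) = 0.7319
  Cl⁻ term: 0.0175·351.6^0.57·exp(0.008·54+0.085·16.9) = 3.205
  sum: 0.7319 + 3.205 → r_corr = 3.936 μm/a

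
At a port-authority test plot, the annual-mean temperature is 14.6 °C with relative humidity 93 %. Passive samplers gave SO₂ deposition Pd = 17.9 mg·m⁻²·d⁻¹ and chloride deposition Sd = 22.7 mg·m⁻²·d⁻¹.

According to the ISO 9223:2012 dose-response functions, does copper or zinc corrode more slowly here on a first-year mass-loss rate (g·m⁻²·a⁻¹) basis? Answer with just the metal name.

zinc

copper: T>10 °C ⇒ hinge -0.080·(14.6−10) = -0.3680
  SO₂ term: 0.0053·17.9^0.26·exp(0.059·93-0.3680) = 1.876
  Cl⁻ term: 0.01025·22.7^0.27·exp(0.036·93+0.049·14.6) = 1.385
  sum: 1.876 + 1.385 → r_corr = 3.261 μm/a
  mass loss = 3.261 μm/a × 8.96 g/cm³ = 29.22 g·m⁻²·a⁻¹
zinc: T>10 °C ⇒ hinge -0.071·(14.6−10) = -0.3266
  Pd branch = 0.0129·Pd^0.44·e^(0.046·RH+f) = 2.387 μm/a
  Sd branch = 0.0175·Sd^0.57·e^(0.008·RH+0.085·T) = 0.7552 μm/a
  r_corr = 2.387 + 0.7552 = 3.143 μm/a
  mass loss = 3.143 μm/a × 7.14 g/cm³ = 22.44 g·m⁻²·a⁻¹
Ordering by g·m⁻²·a⁻¹: copper (29.2) > zinc (22.4)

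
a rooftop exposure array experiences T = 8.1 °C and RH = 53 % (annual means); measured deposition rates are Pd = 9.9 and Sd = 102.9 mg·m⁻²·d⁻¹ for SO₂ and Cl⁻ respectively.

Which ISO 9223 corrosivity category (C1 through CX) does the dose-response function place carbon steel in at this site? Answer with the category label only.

C3

carbon steel: T≤10 °C ⇒ hinge +0.150·(8.1−10) = -0.2850
  SO₂ term: 1.77·9.9^0.52·exp(0.02·53-0.2850) = 12.66
  Cl⁻ term: 0.102·102.9^0.62·exp(0.033·53+0.04·8.1) = 14.34
  sum: 12.66 + 14.34 → r_corr = 27 μm/a
ISO 9223 Table 2 (carbon steel): 25 < 27 ≤ 50 μm/a ⇒ C3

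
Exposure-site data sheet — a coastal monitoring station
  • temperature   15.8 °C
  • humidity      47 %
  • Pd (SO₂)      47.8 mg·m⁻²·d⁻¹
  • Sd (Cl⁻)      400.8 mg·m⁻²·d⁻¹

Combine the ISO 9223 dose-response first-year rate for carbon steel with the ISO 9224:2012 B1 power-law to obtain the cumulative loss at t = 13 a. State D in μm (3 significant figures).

D(13) = 237 μm

carbon steel: f(T) = -0.054·(T−10) [T>10 °C] = -0.3132
  Pd branch = 1.77·Pd^0.52·e^(0.02·RH+f) = 24.75 μm/a
  Sd branch = 0.102·Sd^0.62·e^(0.033·RH+0.04·T) = 37.19 μm/a
  sum: 24.75 + 37.19 → r_corr = 61.94 μm/a
Power-law: D(13) = r_corr · 13^0.523
  D(13) = 61.94 × 13^0.523 = 61.94 × 3.825 = 236.9 μm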